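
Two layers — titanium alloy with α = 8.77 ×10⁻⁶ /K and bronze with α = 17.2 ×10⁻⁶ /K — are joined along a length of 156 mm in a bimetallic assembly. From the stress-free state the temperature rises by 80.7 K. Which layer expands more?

bronze

α(titanium alloy) = 8.77×10⁻⁶/K vs α(bronze) = 17.2×10⁻⁶/K.
Higher α expands more for the same ΔT: bronze.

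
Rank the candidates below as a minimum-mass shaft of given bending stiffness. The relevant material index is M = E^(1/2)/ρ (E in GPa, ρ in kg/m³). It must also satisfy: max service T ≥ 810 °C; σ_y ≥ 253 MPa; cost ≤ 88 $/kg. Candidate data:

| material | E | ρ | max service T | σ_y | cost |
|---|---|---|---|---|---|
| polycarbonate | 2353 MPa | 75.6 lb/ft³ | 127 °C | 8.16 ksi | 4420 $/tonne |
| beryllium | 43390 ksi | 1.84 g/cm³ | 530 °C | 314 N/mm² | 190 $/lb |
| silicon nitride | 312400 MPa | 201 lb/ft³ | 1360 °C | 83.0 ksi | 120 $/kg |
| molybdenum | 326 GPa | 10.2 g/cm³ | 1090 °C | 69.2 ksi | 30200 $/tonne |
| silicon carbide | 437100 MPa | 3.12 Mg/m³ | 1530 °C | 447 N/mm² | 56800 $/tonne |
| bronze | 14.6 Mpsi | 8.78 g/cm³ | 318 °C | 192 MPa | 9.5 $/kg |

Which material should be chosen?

Screen on constraints: max service T ≥ 810 °C; σ_y ≥ 253 MPa; cost ≤ 88 $/kg. Survivors: molybdenum, silicon carbide.
In SI units:
  molybdenum: E = 326.0 GPa, ρ = 10200 kg/m³
  silicon carbide: E = 437.1 GPa, ρ = 3120 kg/m³
  silicon carbide: M = 6.70×10⁻³
  molybdenum: M = 1.77×10⁻³
Highest index: silicon carbide.

silicon carbide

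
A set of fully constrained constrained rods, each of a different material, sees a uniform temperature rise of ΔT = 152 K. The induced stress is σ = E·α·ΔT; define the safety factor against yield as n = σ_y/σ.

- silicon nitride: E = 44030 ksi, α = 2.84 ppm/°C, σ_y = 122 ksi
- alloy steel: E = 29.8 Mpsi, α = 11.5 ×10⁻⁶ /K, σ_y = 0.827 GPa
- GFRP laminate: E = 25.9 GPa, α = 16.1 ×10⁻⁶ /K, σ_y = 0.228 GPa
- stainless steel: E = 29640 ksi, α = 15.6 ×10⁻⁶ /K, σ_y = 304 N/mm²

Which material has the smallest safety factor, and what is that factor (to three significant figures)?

stainless steel, n = 0.627

In consistent units (E in GPa, α in ×10⁻⁶/K, σ_y in MPa):
  silicon nitride: E = 303.6, α = 2.84, σ_y = 841.2 → σ = 131 MPa, n = 6.42
  alloy steel: E = 205.5, α = 11.5, σ_y = 827.0 → σ = 359 MPa, n = 2.30
  GFRP laminate: E = 25.90, α = 16.1, σ_y = 228.0 → σ = 63.4 MPa, n = 3.60
  stainless steel: E = 204.4, α = 15.6, σ_y = 304.0 → σ = 485 MPa, n = 0.627
Stainless steel has the lowest safety factor, n = 0.627.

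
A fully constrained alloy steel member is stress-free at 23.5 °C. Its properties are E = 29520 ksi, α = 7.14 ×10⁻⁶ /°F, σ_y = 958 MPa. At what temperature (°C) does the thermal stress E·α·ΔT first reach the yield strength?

390 °C

E = 29520 ksi = 203.5 GPa.
α = 7.14×10⁻⁶/°F × 9/5 = 12.9×10⁻⁶/K.
E·α·ΔT = 958.0 MPa ⇒ ΔT = 958.0 / (203.5×10³ × 12.9×10⁻⁶) = 366.2 K.
T = 23.5 + 366.2 = 389.7 °C.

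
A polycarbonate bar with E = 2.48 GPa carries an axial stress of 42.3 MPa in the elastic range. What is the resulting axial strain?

ε = σ/E = 42.3 / 2480 = 0.0171.

0.0171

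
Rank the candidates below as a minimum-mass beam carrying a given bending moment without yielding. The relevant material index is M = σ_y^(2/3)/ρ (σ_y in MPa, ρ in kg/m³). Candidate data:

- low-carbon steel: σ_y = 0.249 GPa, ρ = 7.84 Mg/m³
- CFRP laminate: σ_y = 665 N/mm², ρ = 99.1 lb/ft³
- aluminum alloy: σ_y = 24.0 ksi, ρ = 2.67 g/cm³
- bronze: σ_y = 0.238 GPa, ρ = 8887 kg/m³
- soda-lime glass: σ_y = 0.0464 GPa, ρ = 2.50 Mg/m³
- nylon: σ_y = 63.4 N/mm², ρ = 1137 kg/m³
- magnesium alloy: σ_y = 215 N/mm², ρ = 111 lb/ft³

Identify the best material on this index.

Convert each candidate to consistent units, then evaluate M:
  low-carbon steel: σ_y = 249.0 MPa, ρ = 7840 kg/m³
  CFRP laminate: σ_y = 665.0 MPa, ρ = 1587 kg/m³
  aluminum alloy: σ_y = 165.5 MPa, ρ = 2670 kg/m³
  bronze: σ_y = 238.0 MPa, ρ = 8887 kg/m³
  soda-lime glass: σ_y = 46.40 MPa, ρ = 2500 kg/m³
  nylon: σ_y = 63.40 MPa, ρ = 1137 kg/m³
  magnesium alloy: σ_y = 215.0 MPa, ρ = 1778 kg/m³
  CFRP laminate: M = 48.0×10⁻³
  magnesium alloy: M = 20.2×10⁻³
  nylon: M = 14.0×10⁻³
  aluminum alloy: M = 11.3×10⁻³
  soda-lime glass: M = 5.17×10⁻³
  low-carbon steel: M = 5.05×10⁻³
  bronze: M = 4.32×10⁻³
CFRP laminate ranks first.

CFRP laminate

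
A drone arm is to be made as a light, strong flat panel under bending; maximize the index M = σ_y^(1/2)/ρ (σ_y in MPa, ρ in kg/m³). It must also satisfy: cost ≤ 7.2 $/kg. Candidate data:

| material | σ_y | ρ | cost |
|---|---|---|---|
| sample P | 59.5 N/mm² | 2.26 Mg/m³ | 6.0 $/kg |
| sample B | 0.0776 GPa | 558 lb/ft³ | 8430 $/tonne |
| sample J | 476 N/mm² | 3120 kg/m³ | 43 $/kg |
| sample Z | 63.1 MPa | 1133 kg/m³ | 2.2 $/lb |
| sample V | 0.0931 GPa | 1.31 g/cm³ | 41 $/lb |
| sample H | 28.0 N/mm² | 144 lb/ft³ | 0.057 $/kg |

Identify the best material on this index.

sample Z

Screen on constraints: cost ≤ 7.2 $/kg. Survivors: sample P, sample Z, sample H.
Putting every candidate on a common basis:
  sample P: σ_y = 59.50 MPa, ρ = 2260 kg/m³
  sample Z: σ_y = 63.10 MPa, ρ = 1133 kg/m³
  sample H: σ_y = 28.00 MPa, ρ = 2307 kg/m³
  sample Z: M = 7.01×10⁻³
  sample P: M = 3.41×10⁻³
  sample H: M = 2.29×10⁻³
The maximum is for sample Z.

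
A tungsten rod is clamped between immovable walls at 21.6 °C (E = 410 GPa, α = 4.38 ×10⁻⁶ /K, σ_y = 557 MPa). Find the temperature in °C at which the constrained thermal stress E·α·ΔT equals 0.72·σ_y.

E·α·ΔT = 401.0 MPa ⇒ ΔT = 401.0 / (410.0×10³ × 4.38×10⁻⁶) = 223.3 K.
T = 21.6 + 223.3 = 244.9 °C.

245 °C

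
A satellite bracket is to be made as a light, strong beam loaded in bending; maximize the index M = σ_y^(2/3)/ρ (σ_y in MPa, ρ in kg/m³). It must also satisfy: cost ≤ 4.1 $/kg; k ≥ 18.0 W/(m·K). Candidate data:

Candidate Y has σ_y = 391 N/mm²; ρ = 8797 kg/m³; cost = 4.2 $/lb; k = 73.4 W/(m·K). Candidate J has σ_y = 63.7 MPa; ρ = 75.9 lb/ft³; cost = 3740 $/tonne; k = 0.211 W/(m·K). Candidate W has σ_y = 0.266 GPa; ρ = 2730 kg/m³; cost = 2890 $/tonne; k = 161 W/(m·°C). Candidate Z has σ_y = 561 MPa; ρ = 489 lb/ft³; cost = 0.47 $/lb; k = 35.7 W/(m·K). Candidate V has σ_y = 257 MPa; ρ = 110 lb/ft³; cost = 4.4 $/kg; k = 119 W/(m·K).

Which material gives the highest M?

candidate W

Screen on constraints: cost ≤ 4.1 $/kg; k ≥ 18.0 W/(m·K). Survivors: candidate W, candidate Z.
After converting to SI:
  candidate W: σ_y = 266.0 MPa, ρ = 2730 kg/m³
  candidate Z: σ_y = 561.0 MPa, ρ = 7833 kg/m³
  candidate W: M = 15.2×10⁻³
  candidate Z: M = 8.68×10⁻³
The maximum is for candidate W.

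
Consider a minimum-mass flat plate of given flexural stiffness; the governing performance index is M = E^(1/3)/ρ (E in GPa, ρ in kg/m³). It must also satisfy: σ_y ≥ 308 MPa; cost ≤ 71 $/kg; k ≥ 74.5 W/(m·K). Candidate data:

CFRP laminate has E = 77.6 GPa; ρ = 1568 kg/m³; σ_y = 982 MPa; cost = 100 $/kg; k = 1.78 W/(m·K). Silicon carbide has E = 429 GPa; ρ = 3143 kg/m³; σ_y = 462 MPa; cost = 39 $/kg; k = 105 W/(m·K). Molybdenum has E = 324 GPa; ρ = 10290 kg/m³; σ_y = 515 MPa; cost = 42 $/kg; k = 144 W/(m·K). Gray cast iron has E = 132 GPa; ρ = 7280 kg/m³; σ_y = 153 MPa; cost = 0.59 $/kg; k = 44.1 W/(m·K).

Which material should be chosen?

Screen on constraints: σ_y ≥ 308 MPa; cost ≤ 71 $/kg; k ≥ 74.5 W/(m·K). Survivors: silicon carbide, molybdenum.
Evaluate M for each candidate:
  silicon carbide: M = 2.40×10⁻³
  molybdenum: M = 0.667×10⁻³
Silicon carbide ranks first.

silicon carbide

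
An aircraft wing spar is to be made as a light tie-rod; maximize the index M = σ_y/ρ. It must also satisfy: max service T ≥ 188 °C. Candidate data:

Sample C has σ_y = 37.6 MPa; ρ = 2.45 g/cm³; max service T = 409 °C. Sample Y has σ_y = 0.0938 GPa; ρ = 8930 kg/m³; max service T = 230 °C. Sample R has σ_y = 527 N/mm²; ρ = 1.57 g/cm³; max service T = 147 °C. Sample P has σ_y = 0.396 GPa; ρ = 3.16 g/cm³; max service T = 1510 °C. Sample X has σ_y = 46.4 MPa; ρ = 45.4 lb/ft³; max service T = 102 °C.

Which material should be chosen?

Screen on constraints: max service T ≥ 188 °C. Survivors: sample C, sample Y, sample P.
Putting every candidate on a common basis:
  sample C: σ_y = 37.60 MPa, ρ = 2450 kg/m³
  sample Y: σ_y = 93.80 MPa, ρ = 8930 kg/m³
  sample P: σ_y = 396.0 MPa, ρ = 3160 kg/m³
  sample P: M = 125 kN·m/kg
  sample C: M = 15.3 kN·m/kg
  sample Y: M = 10.5 kN·m/kg
The maximum is for sample P.

sample P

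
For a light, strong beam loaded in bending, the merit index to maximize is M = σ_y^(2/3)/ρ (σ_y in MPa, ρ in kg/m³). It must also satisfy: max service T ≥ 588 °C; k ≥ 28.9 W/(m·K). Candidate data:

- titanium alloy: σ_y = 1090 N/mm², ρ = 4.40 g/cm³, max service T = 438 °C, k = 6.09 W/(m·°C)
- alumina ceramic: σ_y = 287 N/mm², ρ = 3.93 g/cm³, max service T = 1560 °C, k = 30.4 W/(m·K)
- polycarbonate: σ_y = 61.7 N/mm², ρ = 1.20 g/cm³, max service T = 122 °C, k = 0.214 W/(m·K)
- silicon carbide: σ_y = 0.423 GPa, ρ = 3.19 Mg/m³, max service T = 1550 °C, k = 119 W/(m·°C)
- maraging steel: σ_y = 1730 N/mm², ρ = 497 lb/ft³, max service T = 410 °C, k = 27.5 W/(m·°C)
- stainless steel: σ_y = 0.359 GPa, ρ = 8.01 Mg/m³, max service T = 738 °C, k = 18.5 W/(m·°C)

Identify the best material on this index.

silicon carbide

Screen on constraints: max service T ≥ 588 °C; k ≥ 28.9 W/(m·K). Survivors: alumina ceramic, silicon carbide.
In SI units:
  alumina ceramic: σ_y = 287.0 MPa, ρ = 3930 kg/m³
  silicon carbide: σ_y = 423.0 MPa, ρ = 3190 kg/m³
  silicon carbide: M = 17.7×10⁻³
  alumina ceramic: M = 11.1×10⁻³
Highest index: silicon carbide.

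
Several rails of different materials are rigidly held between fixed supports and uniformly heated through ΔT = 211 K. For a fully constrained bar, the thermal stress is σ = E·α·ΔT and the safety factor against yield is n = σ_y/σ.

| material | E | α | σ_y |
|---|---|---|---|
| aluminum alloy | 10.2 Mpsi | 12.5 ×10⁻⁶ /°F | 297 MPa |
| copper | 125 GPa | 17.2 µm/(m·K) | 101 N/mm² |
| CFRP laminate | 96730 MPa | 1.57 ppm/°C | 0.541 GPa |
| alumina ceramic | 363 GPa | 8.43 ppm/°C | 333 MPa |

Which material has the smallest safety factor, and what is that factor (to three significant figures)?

copper, n = 0.223

In consistent units (E in GPa, α in ×10⁻⁶/K, σ_y in MPa):
  aluminum alloy: E = 70.33, α = 22.5, σ_y = 297.0 → σ = 334 MPa, n = 0.890
  copper: E = 125.0, α = 17.2, σ_y = 101.0 → σ = 454 MPa, n = 0.223
  CFRP laminate: E = 96.73, α = 1.57, σ_y = 541.0 → σ = 32.0 MPa, n = 16.9
  alumina ceramic: E = 363.0, α = 8.43, σ_y = 333.0 → σ = 646 MPa, n = 0.516
Smallest n: copper with n = 0.223.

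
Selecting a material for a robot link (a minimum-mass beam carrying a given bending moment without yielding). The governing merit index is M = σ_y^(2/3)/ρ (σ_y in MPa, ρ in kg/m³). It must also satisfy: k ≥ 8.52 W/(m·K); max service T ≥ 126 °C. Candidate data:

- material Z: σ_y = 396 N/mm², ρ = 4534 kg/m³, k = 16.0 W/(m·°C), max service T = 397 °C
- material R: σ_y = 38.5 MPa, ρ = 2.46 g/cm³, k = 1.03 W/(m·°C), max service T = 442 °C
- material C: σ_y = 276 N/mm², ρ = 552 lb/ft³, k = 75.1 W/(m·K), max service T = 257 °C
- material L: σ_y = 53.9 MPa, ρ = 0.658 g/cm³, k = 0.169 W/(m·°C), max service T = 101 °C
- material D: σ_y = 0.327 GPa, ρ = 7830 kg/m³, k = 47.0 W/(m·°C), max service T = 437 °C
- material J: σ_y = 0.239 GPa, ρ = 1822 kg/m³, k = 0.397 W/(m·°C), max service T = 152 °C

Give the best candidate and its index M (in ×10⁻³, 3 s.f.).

Screen on constraints: k ≥ 8.52 W/(m·K); max service T ≥ 126 °C. Survivors: material Z, material C, material D.
After converting to SI:
  material Z: σ_y = 396.0 MPa, ρ = 4534 kg/m³
  material C: σ_y = 276.0 MPa, ρ = 8842 kg/m³
  material D: σ_y = 327.0 MPa, ρ = 7830 kg/m³
  material Z: M = 11.9×10⁻³
  material D: M = 6.06×10⁻³
  material C: M = 4.79×10⁻³
Material Z has the largest M.

material Z, M = 11.9×10⁻³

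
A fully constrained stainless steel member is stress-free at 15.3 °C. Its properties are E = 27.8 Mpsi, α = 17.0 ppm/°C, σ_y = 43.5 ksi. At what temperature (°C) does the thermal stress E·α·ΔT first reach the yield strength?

E = 27.8 Mpsi = 191.7 GPa.
σ_y = 43.5 ksi = 299.9 MPa.
E·α·ΔT = 299.9 MPa ⇒ ΔT = 299.9 / (191.7×10³ × 17.0×10⁻⁶) = 92.04 K.
T = 15.3 + 92.04 = 107.3 °C.

107 °C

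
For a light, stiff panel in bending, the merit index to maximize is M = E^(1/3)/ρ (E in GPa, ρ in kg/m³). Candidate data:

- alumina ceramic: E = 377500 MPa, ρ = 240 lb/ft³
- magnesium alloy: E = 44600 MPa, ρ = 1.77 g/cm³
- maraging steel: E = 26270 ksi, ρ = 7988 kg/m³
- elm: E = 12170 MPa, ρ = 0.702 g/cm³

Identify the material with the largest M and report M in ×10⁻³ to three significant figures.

After converting to SI:
  alumina ceramic: E = 377.5 GPa, ρ = 3844 kg/m³
  magnesium alloy: E = 44.60 GPa, ρ = 1770 kg/m³
  maraging steel: E = 181.1 GPa, ρ = 7988 kg/m³
  elm: E = 12.17 GPa, ρ = 702.0 kg/m³
  elm: M = 3.28×10⁻³
  magnesium alloy: M = 2.00×10⁻³
  alumina ceramic: M = 1.88×10⁻³
  maraging steel: M = 0.708×10⁻³
Elm ranks first.

elm, M = 3.28×10⁻³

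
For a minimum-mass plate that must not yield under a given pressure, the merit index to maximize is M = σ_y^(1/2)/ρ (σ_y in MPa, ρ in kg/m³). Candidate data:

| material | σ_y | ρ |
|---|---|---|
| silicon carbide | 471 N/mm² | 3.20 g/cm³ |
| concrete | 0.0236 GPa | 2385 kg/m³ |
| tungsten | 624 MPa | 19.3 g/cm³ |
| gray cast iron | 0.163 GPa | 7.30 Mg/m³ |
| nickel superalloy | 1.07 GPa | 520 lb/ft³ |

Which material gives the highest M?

silicon carbide

Normalizing units and computing the index:
  silicon carbide: σ_y = 471.0 MPa, ρ = 3200 kg/m³
  concrete: σ_y = 23.60 MPa, ρ = 2385 kg/m³
  tungsten: σ_y = 624.0 MPa, ρ = 19300 kg/m³
  gray cast iron: σ_y = 163.0 MPa, ρ = 7300 kg/m³
  nickel superalloy: σ_y = 1070 MPa, ρ = 8330 kg/m³
  silicon carbide: M = 6.78×10⁻³
  nickel superalloy: M = 3.93×10⁻³
  concrete: M = 2.04×10⁻³
  gray cast iron: M = 1.75×10⁻³
  tungsten: M = 1.29×10⁻³
Silicon carbide ranks first.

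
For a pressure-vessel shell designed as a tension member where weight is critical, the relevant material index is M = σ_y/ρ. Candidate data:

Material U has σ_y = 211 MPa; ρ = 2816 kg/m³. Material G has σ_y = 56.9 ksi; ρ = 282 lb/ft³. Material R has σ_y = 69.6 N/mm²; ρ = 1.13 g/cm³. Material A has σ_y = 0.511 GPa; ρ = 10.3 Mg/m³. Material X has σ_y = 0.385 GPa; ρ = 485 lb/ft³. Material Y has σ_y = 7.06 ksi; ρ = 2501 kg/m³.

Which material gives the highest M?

material G

After converting to SI:
  material U: σ_y = 211.0 MPa, ρ = 2816 kg/m³
  material G: σ_y = 392.3 MPa, ρ = 4517 kg/m³
  material R: σ_y = 69.60 MPa, ρ = 1130 kg/m³
  material A: σ_y = 511.0 MPa, ρ = 10300 kg/m³
  material X: σ_y = 385.0 MPa, ρ = 7769 kg/m³
  material Y: σ_y = 48.68 MPa, ρ = 2501 kg/m³
  material G: M = 86.8 kN·m/kg
  material U: M = 74.9 kN·m/kg
  material R: M = 61.6 kN·m/kg
  material A: M = 49.6 kN·m/kg
  material X: M = 49.6 kN·m/kg
  material Y: M = 19.5 kN·m/kg
Highest index: material G.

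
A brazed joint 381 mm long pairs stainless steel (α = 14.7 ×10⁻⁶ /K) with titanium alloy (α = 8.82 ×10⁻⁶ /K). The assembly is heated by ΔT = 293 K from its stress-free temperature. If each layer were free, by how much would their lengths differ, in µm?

Δα = |14.7 − 8.82|×10⁻⁶/K = 5.88×10⁻⁶/K.
ΔL_mismatch = Δα·L·ΔT = 5.88×10⁻⁶ × 381.0 mm × 293.0 K = 656 µm.

656 µm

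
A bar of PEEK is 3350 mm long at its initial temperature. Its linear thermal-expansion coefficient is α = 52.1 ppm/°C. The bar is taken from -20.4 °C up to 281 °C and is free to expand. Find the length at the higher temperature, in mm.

3402.6 mm

ΔT = 281 − (-20.4) = 301.4 K.
ΔL = α·L₀·ΔT = 52.1×10⁻⁶ × 3350 mm × 301.4 K = 52.6 mm.
L = L₀ + ΔL = 3350 + 52.6 = 3402.6 mm.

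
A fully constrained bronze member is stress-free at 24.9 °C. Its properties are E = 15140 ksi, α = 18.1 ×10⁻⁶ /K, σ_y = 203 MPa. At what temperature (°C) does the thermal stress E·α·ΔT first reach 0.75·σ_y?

E = 15140 ksi = 104.4 GPa.
E·α·ΔT = 152.2 MPa ⇒ ΔT = 152.2 / (104.4×10³ × 18.1×10⁻⁶) = 80.58 K.
T = 24.9 + 80.58 = 105.5 °C.

105 °C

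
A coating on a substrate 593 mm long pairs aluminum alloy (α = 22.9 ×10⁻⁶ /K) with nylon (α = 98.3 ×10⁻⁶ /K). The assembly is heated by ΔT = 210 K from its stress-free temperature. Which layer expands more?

α(aluminum alloy) = 22.9×10⁻⁶/K vs α(nylon) = 98.3×10⁻⁶/K.
Higher α expands more for the same ΔT: nylon.

nylon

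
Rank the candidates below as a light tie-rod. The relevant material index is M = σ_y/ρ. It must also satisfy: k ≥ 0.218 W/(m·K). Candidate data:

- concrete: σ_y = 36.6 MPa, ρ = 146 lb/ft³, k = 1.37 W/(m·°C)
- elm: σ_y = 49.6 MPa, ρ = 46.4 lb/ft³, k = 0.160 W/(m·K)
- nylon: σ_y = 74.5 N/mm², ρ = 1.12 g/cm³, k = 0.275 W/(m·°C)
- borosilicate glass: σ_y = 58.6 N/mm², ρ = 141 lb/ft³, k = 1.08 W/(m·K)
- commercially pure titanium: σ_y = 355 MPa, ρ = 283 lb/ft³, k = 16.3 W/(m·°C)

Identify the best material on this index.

Screen on constraints: k ≥ 0.218 W/(m·K). Survivors: concrete, nylon, borosilicate glass, commercially pure titanium.
Putting every candidate on a common basis:
  concrete: σ_y = 36.60 MPa, ρ = 2339 kg/m³
  nylon: σ_y = 74.50 MPa, ρ = 1120 kg/m³
  borosilicate glass: σ_y = 58.60 MPa, ρ = 2259 kg/m³
  commercially pure titanium: σ_y = 355.0 MPa, ρ = 4533 kg/m³
  commercially pure titanium: M = 78.3 kN·m/kg
  nylon: M = 66.5 kN·m/kg
  borosilicate glass: M = 25.9 kN·m/kg
  concrete: M = 15.6 kN·m/kg
Commercially pure titanium has the largest M.

commercially pure titanium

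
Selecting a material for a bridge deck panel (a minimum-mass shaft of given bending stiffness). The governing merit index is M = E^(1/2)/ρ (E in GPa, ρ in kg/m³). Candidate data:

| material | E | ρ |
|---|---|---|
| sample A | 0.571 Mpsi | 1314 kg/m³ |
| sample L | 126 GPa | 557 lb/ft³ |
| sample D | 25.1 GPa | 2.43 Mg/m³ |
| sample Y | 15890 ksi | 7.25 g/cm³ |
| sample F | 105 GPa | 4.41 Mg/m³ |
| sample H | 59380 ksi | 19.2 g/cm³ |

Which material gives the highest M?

Normalizing units and computing the index:
  sample A: E = 3.937 GPa, ρ = 1314 kg/m³
  sample L: E = 126.0 GPa, ρ = 8922 kg/m³
  sample D: E = 25.10 GPa, ρ = 2430 kg/m³
  sample Y: E = 109.6 GPa, ρ = 7250 kg/m³
  sample F: E = 105.0 GPa, ρ = 4410 kg/m³
  sample H: E = 409.4 GPa, ρ = 19200 kg/m³
  sample F: M = 2.32×10⁻³
  sample D: M = 2.06×10⁻³
  sample A: M = 1.51×10⁻³
  sample Y: M = 1.44×10⁻³
  sample L: M = 1.26×10⁻³
  sample H: M = 1.05×10⁻³
Sample F ranks first.

sample F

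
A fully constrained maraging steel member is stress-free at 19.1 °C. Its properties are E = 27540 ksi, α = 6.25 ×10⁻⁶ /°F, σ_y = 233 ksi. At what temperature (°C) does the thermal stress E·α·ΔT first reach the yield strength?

771 °C

E = 27540 ksi = 189.9 GPa.
α = 6.25×10⁻⁶/°F × 9/5 = 11.2×10⁻⁶/K.
σ_y = 233 ksi = 1606 MPa.
E·α·ΔT = 1606 MPa ⇒ ΔT = 1606 / (189.9×10³ × 11.2×10⁻⁶) = 752.0 K.
T = 19.1 + 752.0 = 771.1 °C.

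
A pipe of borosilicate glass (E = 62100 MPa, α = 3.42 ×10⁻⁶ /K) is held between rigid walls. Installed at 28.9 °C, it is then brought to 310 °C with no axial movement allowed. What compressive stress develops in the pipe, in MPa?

59.7 MPa

E = 62100 MPa = 62.10 GPa.
ΔT = 281.1 K. Constrained thermal stress σ = E·α·ΔT = 62.10×10³ MPa × 3.42×10⁻⁶ × 281.1 = 59.7 MPa (compressive).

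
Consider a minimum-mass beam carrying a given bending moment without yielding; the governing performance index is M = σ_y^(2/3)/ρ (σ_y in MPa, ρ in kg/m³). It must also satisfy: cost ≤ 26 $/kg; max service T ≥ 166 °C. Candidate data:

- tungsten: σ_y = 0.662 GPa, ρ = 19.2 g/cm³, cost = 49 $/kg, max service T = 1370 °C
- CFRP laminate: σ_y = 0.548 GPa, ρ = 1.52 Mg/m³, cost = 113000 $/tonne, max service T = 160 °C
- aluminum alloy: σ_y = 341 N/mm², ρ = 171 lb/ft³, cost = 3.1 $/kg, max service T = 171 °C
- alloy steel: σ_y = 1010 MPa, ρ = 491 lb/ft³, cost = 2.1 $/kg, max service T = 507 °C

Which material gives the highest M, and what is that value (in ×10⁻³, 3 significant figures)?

Screen on constraints: cost ≤ 26 $/kg; max service T ≥ 166 °C. Survivors: aluminum alloy, alloy steel.
After converting to SI:
  aluminum alloy: σ_y = 341.0 MPa, ρ = 2739 kg/m³
  alloy steel: σ_y = 1010 MPa, ρ = 7865 kg/m³
  aluminum alloy: M = 17.8×10⁻³
  alloy steel: M = 12.8×10⁻³
Aluminum alloy has the largest M.

aluminum alloy, M = 17.8×10⁻³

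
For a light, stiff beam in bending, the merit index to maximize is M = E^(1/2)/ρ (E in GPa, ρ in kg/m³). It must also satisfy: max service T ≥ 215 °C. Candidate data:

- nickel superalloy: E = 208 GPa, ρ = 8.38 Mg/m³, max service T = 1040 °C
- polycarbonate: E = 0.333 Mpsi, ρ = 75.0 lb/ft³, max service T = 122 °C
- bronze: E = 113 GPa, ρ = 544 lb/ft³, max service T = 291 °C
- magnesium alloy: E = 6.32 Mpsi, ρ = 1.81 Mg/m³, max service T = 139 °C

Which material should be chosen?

Screen on constraints: max service T ≥ 215 °C. Survivors: nickel superalloy, bronze.
Normalizing units and computing the index:
  nickel superalloy: E = 208.0 GPa, ρ = 8380 kg/m³
  bronze: E = 113.0 GPa, ρ = 8714 kg/m³
  nickel superalloy: M = 1.72×10⁻³
  bronze: M = 1.22×10⁻³
Highest index: nickel superalloy.

nickel superalloy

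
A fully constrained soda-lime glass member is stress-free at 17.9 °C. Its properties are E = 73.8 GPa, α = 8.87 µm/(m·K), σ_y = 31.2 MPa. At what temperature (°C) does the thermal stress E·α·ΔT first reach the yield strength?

E·α·ΔT = 31.20 MPa ⇒ ΔT = 31.20 / (73.80×10³ × 8.87×10⁻⁶) = 47.66 K.
T = 17.9 + 47.66 = 65.56 °C.

65.6 °C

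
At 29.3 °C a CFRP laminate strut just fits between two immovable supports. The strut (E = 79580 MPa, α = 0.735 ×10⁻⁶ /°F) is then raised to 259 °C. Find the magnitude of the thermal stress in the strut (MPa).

24.2 MPa

E = 79580 MPa = 79.58 GPa.
α = 0.735×10⁻⁶/°F × 9/5 = 1.32×10⁻⁶/K.
ΔT = 229.7 K. Constrained thermal stress σ = E·α·ΔT = 79.58×10³ MPa × 1.32×10⁻⁶ × 229.7 = 24.2 MPa (compressive).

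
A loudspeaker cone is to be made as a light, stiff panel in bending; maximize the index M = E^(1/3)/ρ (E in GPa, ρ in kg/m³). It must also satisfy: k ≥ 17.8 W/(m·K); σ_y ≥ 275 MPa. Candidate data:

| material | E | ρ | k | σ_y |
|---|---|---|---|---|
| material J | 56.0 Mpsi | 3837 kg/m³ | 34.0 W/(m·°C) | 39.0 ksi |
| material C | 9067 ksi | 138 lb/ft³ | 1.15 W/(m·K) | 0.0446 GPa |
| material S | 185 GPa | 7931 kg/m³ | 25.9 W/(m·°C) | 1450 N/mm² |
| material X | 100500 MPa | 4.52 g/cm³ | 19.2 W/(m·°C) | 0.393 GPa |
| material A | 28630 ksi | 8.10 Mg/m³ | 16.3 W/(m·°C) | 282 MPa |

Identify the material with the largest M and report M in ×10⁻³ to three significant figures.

material X, M = 1.03×10⁻³

Screen on constraints: k ≥ 17.8 W/(m·K); σ_y ≥ 275 MPa. Survivors: material S, material X.
Putting every candidate on a common basis:
  material S: E = 185.0 GPa, ρ = 7931 kg/m³
  material X: E = 100.5 GPa, ρ = 4520 kg/m³
  material X: M = 1.03×10⁻³
  material S: M = 0.718×10⁻³
Highest index: material X.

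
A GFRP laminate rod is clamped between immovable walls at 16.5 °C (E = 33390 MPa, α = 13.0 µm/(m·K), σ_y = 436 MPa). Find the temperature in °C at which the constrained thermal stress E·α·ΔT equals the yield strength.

E = 33390 MPa = 33.39 GPa.
E·α·ΔT = 436.0 MPa ⇒ ΔT = 436.0 / (33.39×10³ × 13.0×10⁻⁶) = 1004 K.
T = 16.5 + 1004 = 1021 °C.

1020 °C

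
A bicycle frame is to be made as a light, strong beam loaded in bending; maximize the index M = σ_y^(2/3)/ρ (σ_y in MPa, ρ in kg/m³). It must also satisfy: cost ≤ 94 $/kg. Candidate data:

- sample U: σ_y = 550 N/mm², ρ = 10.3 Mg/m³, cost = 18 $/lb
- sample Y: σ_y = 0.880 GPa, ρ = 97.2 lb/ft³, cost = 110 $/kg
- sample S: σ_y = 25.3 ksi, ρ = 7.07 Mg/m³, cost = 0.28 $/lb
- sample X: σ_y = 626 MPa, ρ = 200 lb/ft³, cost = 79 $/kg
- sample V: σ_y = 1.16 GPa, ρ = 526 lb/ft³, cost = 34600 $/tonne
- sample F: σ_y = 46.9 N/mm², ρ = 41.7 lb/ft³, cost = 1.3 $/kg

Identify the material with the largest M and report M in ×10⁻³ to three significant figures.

Screen on constraints: cost ≤ 94 $/kg. Survivors: sample U, sample S, sample X, sample V, sample F.
Convert each candidate to consistent units, then evaluate M:
  sample U: σ_y = 550.0 MPa, ρ = 10300 kg/m³
  sample S: σ_y = 174.4 MPa, ρ = 7070 kg/m³
  sample X: σ_y = 626.0 MPa, ρ = 3204 kg/m³
  sample V: σ_y = 1160 MPa, ρ = 8426 kg/m³
  sample F: σ_y = 46.90 MPa, ρ = 668.0 kg/m³
  sample X: M = 22.8×10⁻³
  sample F: M = 19.5×10⁻³
  sample V: M = 13.1×10⁻³
  sample U: M = 6.52×10⁻³
  sample S: M = 4.42×10⁻³
Sample X ranks first.

sample X, M = 22.8×10⁻³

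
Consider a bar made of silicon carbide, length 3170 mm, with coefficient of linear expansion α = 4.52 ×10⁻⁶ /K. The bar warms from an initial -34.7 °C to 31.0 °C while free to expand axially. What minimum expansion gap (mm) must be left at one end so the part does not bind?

0.941 mm

ΔT = 31.0 − (-34.7) = 65.70 K.
ΔL = α·L₀·ΔT = 4.52×10⁻⁶ × 3170 mm × 65.70 K = 0.941 mm.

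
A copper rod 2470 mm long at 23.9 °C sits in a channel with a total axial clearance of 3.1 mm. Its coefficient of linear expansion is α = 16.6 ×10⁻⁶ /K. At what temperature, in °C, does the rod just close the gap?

99.5 °C

α·L₀·ΔT = 3.1 mm ⇒ ΔT = 3.1 / (16.6×10⁻⁶ × 2470.0) = 75.61 K.
T = 23.9 + 75.61 = 99.51 °C.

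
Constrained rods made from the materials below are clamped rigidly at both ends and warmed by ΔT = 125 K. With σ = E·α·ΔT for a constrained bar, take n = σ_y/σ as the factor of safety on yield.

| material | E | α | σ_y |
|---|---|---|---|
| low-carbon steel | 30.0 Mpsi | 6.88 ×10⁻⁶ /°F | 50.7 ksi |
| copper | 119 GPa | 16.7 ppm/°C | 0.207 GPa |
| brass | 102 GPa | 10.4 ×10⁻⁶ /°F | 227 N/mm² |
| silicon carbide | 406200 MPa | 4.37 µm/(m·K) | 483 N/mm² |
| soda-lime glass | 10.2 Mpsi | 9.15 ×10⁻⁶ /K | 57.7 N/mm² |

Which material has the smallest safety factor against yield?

soda-lime glass

Per material, after unit conversion:
  low-carbon steel: E = 206.8, α = 12.4, σ_y = 349.6 → σ = 320 MPa, n = 1.09
  copper: E = 119.0, α = 16.7, σ_y = 207.0 → σ = 248 MPa, n = 0.833
  brass: E = 102.0, α = 18.7, σ_y = 227.0 → σ = 239 MPa, n = 0.951
  silicon carbide: E = 406.2, α = 4.37, σ_y = 483.0 → σ = 222 MPa, n = 2.18
  soda-lime glass: E = 70.33, α = 9.15, σ_y = 57.70 → σ = 80.4 MPa, n = 0.717
Smallest n: soda-lime glass with n = 0.717.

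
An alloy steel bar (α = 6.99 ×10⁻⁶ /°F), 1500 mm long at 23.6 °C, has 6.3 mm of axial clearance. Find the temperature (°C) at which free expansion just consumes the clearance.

α = 6.99×10⁻⁶/°F × 9/5 = 12.6×10⁻⁶/K.
α·L₀·ΔT = 6.3 mm ⇒ ΔT = 6.3 / (12.6×10⁻⁶ × 1500.0) = 333.8 K.
T = 23.6 + 333.8 = 357.4 °C.

357 °C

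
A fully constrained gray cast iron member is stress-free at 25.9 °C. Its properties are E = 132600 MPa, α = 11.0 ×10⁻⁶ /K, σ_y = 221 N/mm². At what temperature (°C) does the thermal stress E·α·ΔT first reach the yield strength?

177 °C

E = 132600 MPa = 132.6 GPa.
σ_y = 221 N/mm² = 221.0 MPa.
E·α·ΔT = 221.0 MPa ⇒ ΔT = 221.0 / (132.6×10³ × 11.0×10⁻⁶) = 151.5 K.
T = 25.9 + 151.5 = 177.4 °C.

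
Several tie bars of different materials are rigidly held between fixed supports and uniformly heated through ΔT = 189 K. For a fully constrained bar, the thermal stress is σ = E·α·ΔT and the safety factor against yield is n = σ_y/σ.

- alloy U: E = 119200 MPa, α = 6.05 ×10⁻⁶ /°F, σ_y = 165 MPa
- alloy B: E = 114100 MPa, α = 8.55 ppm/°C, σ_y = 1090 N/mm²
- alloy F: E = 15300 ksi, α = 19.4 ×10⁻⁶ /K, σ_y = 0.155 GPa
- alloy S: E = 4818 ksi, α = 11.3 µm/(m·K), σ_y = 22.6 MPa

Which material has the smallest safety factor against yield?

Converting E to GPa, α to ×10⁻⁶/K, σ_y to MPa, then σ and n for each:
  alloy U: E = 119.2, α = 10.9, σ_y = 165.0 → σ = 245 MPa, n = 0.673
  alloy B: E = 114.1, α = 8.55, σ_y = 1090 → σ = 184 MPa, n = 5.91
  alloy F: E = 105.5, α = 19.4, σ_y = 155.0 → σ = 387 MPa, n = 0.401
  alloy S: E = 33.22, α = 11.3, σ_y = 22.60 → σ = 70.9 MPa, n = 0.319
Alloy S has the lowest safety factor, n = 0.319.

alloy S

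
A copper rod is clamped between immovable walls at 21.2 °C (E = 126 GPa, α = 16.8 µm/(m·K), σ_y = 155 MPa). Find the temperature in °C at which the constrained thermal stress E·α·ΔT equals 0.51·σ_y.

E·α·ΔT = 79.05 MPa ⇒ ΔT = 79.05 / (126.0×10³ × 16.8×10⁻⁶) = 37.34 K.
T = 21.2 + 37.34 = 58.54 °C.

58.5 °C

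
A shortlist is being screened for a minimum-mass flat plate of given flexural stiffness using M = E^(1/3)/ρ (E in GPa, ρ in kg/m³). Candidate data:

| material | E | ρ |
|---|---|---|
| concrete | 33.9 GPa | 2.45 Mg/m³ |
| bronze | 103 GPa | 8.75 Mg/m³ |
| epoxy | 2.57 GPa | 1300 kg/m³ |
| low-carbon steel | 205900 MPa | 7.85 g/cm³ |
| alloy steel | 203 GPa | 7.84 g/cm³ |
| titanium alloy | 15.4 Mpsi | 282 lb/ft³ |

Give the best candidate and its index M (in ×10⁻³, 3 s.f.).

concrete, M = 1.32×10⁻³

Putting every candidate on a common basis:
  concrete: E = 33.90 GPa, ρ = 2450 kg/m³
  bronze: E = 103.0 GPa, ρ = 8750 kg/m³
  epoxy: E = 2.570 GPa, ρ = 1300 kg/m³
  low-carbon steel: E = 205.9 GPa, ρ = 7850 kg/m³
  alloy steel: E = 203.0 GPa, ρ = 7840 kg/m³
  titanium alloy: E = 106.2 GPa, ρ = 4517 kg/m³
  concrete: M = 1.32×10⁻³
  epoxy: M = 1.05×10⁻³
  titanium alloy: M = 1.05×10⁻³
  low-carbon steel: M = 0.752×10⁻³
  alloy steel: M = 0.750×10⁻³
  bronze: M = 0.536×10⁻³
The maximum is for concrete.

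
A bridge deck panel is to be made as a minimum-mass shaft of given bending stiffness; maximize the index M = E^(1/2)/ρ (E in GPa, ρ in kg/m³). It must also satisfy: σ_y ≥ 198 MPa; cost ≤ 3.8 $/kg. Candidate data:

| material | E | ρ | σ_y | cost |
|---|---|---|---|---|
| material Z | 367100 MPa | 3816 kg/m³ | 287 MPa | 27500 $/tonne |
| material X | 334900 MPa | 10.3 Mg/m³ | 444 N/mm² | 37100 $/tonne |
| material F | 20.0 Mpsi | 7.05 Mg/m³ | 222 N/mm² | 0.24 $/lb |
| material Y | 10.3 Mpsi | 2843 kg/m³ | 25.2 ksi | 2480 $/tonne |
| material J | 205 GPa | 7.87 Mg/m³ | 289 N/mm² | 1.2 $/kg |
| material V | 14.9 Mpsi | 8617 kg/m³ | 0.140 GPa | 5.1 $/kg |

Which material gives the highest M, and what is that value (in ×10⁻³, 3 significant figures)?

Screen on constraints: σ_y ≥ 198 MPa; cost ≤ 3.8 $/kg. Survivors: material F, material J.
Convert each candidate to consistent units, then evaluate M:
  material F: E = 137.9 GPa, ρ = 7050 kg/m³
  material J: E = 205.0 GPa, ρ = 7870 kg/m³
  material J: M = 1.82×10⁻³
  material F: M = 1.67×10⁻³
Material J has the largest M.

material J, M = 1.82×10⁻³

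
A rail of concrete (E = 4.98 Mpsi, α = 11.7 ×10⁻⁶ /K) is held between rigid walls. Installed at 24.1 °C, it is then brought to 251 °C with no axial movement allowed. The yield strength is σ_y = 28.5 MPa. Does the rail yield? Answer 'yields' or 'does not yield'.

E = 4.98 Mpsi = 34.34 GPa.
ΔT = 226.9 K. Constrained thermal stress σ = E·α·ΔT = 34.34×10³ MPa × 11.7×10⁻⁶ × 226.9 = 91.2 MPa (compressive).
Compare to σ_y = 28.5 MPa: σ ≥ σ_y, so it yields.

yields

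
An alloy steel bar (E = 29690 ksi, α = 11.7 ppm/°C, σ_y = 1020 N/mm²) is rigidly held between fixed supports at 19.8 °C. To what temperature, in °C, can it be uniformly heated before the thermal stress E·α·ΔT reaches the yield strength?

E = 29690 ksi = 204.7 GPa.
σ_y = 1020 N/mm² = 1020 MPa.
E·α·ΔT = 1020 MPa ⇒ ΔT = 1020 / (204.7×10³ × 11.7×10⁻⁶) = 425.9 K.
T = 19.8 + 425.9 = 445.7 °C.

446 °C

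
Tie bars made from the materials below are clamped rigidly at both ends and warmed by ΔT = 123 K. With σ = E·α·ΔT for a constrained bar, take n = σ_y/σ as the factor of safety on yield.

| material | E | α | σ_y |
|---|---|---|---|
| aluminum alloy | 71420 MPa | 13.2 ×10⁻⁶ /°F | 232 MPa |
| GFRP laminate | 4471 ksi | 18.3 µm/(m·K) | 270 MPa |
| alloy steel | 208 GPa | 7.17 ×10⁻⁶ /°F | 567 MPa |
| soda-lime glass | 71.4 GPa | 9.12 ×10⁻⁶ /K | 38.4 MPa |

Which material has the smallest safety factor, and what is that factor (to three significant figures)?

With everything in SI (GPa, ×10⁻⁶/K, MPa):
  aluminum alloy: E = 71.42, α = 23.8, σ_y = 232.0 → σ = 209 MPa, n = 1.11
  GFRP laminate: E = 30.83, α = 18.3, σ_y = 270.0 → σ = 69.4 MPa, n = 3.89
  alloy steel: E = 208.0, α = 12.9, σ_y = 567.0 → σ = 330 MPa, n = 1.72
  soda-lime glass: E = 71.40, α = 9.12, σ_y = 38.40 → σ = 80.1 MPa, n = 0.479
Soda-lime glass has the lowest safety factor, n = 0.479.

soda-lime glass, n = 0.479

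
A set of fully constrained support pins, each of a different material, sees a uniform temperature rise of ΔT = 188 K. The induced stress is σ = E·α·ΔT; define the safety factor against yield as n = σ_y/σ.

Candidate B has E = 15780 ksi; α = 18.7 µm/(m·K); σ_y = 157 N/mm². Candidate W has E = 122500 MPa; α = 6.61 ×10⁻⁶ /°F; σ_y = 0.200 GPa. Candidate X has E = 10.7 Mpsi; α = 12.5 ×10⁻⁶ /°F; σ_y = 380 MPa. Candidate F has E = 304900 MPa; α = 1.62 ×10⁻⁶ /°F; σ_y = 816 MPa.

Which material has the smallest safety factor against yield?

Converting E to GPa, α to ×10⁻⁶/K, σ_y to MPa, then σ and n for each:
  candidate B: E = 108.8, α = 18.7, σ_y = 157.0 → σ = 382 MPa, n = 0.410
  candidate W: E = 122.5, α = 11.9, σ_y = 200.0 → σ = 274 MPa, n = 0.730
  candidate X: E = 73.77, α = 22.5, σ_y = 380.0 → σ = 312 MPa, n = 1.22
  candidate F: E = 304.9, α = 2.92, σ_y = 816.0 → σ = 167 MPa, n = 4.88
Smallest n: candidate B with n = 0.410.

candidate B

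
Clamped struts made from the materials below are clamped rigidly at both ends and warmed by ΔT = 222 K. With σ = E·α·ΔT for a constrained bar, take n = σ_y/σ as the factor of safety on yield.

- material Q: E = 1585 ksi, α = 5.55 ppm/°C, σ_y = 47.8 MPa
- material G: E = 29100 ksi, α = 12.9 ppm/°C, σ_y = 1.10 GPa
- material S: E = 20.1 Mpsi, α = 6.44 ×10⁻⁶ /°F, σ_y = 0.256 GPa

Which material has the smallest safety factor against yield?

material S

Per material, after unit conversion:
  material Q: E = 10.93, α = 5.55, σ_y = 47.80 → σ = 13.5 MPa, n = 3.55
  material G: E = 200.6, α = 12.9, σ_y = 1100 → σ = 575 MPa, n = 1.91
  material S: E = 138.6, α = 11.6, σ_y = 256.0 → σ = 357 MPa, n = 0.718
Material S has the lowest safety factor, n = 0.718.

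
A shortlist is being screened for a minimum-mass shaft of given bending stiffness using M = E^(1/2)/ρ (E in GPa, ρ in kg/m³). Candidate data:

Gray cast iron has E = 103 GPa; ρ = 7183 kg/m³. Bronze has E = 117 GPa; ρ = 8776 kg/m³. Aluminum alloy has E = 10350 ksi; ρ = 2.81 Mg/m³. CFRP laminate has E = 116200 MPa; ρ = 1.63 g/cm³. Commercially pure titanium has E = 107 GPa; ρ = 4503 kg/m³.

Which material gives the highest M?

CFRP laminate

In SI units:
  gray cast iron: E = 103.0 GPa, ρ = 7183 kg/m³
  bronze: E = 117.0 GPa, ρ = 8776 kg/m³
  aluminum alloy: E = 71.36 GPa, ρ = 2810 kg/m³
  CFRP laminate: E = 116.2 GPa, ρ = 1630 kg/m³
  commercially pure titanium: E = 107.0 GPa, ρ = 4503 kg/m³
  CFRP laminate: M = 6.61×10⁻³
  aluminum alloy: M = 3.01×10⁻³
  commercially pure titanium: M = 2.30×10⁻³
  gray cast iron: M = 1.41×10⁻³
  bronze: M = 1.23×10⁻³
The maximum is for CFRP laminate.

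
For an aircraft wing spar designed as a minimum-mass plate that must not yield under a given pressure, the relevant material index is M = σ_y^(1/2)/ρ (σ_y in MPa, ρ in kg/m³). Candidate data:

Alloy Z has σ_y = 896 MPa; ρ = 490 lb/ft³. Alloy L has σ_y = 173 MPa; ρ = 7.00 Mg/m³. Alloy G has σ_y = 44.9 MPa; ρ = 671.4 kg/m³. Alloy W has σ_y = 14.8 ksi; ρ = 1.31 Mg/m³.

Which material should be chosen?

Normalizing units and computing the index:
  alloy Z: σ_y = 896.0 MPa, ρ = 7849 kg/m³
  alloy L: σ_y = 173.0 MPa, ρ = 7000 kg/m³
  alloy G: σ_y = 44.90 MPa, ρ = 671.4 kg/m³
  alloy W: σ_y = 102.0 MPa, ρ = 1310 kg/m³
  alloy G: M = 9.98×10⁻³
  alloy W: M = 7.71×10⁻³
  alloy Z: M = 3.81×10⁻³
  alloy L: M = 1.88×10⁻³
Highest index: alloy G.

alloy G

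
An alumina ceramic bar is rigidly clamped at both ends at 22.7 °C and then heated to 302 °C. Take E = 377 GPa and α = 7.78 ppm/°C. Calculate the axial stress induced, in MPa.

819 MPa

ΔT = 279.3 K. Constrained thermal stress σ = E·α·ΔT = 377.0×10³ MPa × 7.78×10⁻⁶ × 279.3 = 819 MPa (compressive).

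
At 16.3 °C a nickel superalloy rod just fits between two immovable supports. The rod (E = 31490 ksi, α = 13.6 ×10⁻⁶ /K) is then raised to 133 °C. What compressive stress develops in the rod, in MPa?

345 MPa

E = 31490 ksi = 217.1 GPa.
ΔT = 116.7 K. Constrained thermal stress σ = E·α·ΔT = 217.1×10³ MPa × 13.6×10⁻⁶ × 116.7 = 345 MPa (compressive).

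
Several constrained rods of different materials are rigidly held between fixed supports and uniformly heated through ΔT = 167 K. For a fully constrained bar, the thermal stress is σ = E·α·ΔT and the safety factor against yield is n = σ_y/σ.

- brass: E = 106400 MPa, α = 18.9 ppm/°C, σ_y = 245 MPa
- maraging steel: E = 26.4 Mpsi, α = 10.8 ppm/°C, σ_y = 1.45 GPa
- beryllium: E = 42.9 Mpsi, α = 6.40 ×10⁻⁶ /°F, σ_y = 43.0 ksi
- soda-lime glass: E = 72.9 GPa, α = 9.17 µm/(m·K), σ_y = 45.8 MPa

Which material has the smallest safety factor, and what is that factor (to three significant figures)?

soda-lime glass, n = 0.410

Converting E to GPa, α to ×10⁻⁶/K, σ_y to MPa, then σ and n for each:
  brass: E = 106.4, α = 18.9, σ_y = 245.0 → σ = 336 MPa, n = 0.730
  maraging steel: E = 182.0, α = 10.8, σ_y = 1450 → σ = 328 MPa, n = 4.42
  beryllium: E = 295.8, α = 11.5, σ_y = 296.5 → σ = 569 MPa, n = 0.521
  soda-lime glass: E = 72.90, α = 9.17, σ_y = 45.80 → σ = 112 MPa, n = 0.410
Soda-lime glass has the lowest safety factor, n = 0.410.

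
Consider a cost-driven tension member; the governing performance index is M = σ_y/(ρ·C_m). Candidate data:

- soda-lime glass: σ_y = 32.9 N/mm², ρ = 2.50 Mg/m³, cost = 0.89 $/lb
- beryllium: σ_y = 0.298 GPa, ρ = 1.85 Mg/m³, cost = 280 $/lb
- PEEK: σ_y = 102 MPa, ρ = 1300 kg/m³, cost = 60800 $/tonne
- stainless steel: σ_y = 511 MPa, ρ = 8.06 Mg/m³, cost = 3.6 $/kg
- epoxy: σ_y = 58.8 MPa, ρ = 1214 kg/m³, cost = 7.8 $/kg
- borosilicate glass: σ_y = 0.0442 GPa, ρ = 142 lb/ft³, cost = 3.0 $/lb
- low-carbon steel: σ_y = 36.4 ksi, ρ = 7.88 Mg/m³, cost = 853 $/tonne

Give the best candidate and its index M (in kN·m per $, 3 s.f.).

Putting every candidate on a common basis:
  soda-lime glass: σ_y = 32.90 MPa, ρ = 2500 kg/m³, cost = 1.962 $/kg
  beryllium: σ_y = 298.0 MPa, ρ = 1850 kg/m³, cost = 617.3 $/kg
  PEEK: σ_y = 102.0 MPa, ρ = 1300 kg/m³, cost = 60.80 $/kg
  stainless steel: σ_y = 511.0 MPa, ρ = 8060 kg/m³, cost = 3.600 $/kg
  epoxy: σ_y = 58.80 MPa, ρ = 1214 kg/m³, cost = 7.800 $/kg
  borosilicate glass: σ_y = 44.20 MPa, ρ = 2275 kg/m³, cost = 6.614 $/kg
  low-carbon steel: σ_y = 251.0 MPa, ρ = 7880 kg/m³, cost = 0.8530 $/kg
  low-carbon steel: M = 37.3 kN·m per $
  stainless steel: M = 17.6 kN·m per $
  soda-lime glass: M = 6.71 kN·m per $
  epoxy: M = 6.21 kN·m per $
  borosilicate glass: M = 2.94 kN·m per $
  PEEK: M = 1.29 kN·m per $
  beryllium: M = 0.261 kN·m per $
The maximum is for low-carbon steel.

low-carbon steel, M = 37.3 kN·m per $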